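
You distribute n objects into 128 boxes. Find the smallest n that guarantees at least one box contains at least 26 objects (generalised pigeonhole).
n = (26 − 1)·128 + 1 = 3201

By the generalised pigeonhole principle, to guarantee some box contains ≥ r objects we need more than (r − 1) · k objects total. Threshold: n = (r − 1) · k + 1. With r = 26 and k = 128: n = 25 · 128 + 1 = 3200 + 1 = 3201. For n = 3200 = 25 · 128, we can put exactly 25 objects in every box, avoiding 26 in any single one — so 3201 is tight.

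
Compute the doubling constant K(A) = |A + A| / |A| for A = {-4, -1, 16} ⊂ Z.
K = |A + A| / |A| = 6/3 = 2

Enumerate A + A = {a + b : a, b ∈ A}. With |A| = 3, there are |A|^2 = 9 ordered sum pairs; collecting distinct values, A + A = {-8, -5, -2, 12, 15, 32}, so |A + A| = 6. Thus K = 6/3 = 2. For comparison, the minimum possible |A + A| over all 3-element sets is 2·3 − 1 = 5 (so min K = 5/3), attained only by arithmetic progressions.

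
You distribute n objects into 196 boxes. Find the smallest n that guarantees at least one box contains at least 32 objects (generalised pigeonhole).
n = (32 − 1)·196 + 1 = 6077

By the generalised pigeonhole principle, to guarantee some box contains ≥ r objects we need more than (r − 1) · k objects total. Threshold: n = (r − 1) · k + 1. With r = 32 and k = 196: n = 31 · 196 + 1 = 6076 + 1 = 6077. For n = 6076 = 31 · 196, we can put exactly 31 objects in every box, avoiding 32 in any single one — so 6077 is tight.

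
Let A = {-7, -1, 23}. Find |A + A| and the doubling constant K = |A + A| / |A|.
K = |A + A| / |A| = 6/3 = 2

Enumerate A + A = {a + b : a, b ∈ A}. With |A| = 3, there are |A|^2 = 9 ordered sum pairs; collecting distinct values, A + A = {-14, -8, -2, 16, 22, 46}, so |A + A| = 6. Thus K = 6/3 = 2. For comparison, the minimum possible |A + A| over all 3-element sets is 2·3 − 1 = 5 (so min K = 5/3), attained only by arithmetic progressions.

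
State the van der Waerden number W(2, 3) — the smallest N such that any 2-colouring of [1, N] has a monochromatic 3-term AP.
W(2, 3) = 9

Lower bound: the 2-colouring RRBBRRBB of {1, ..., 8} (R at positions {1, 2, 5, 6}, B at {3, 4, 7, 8}) contains no monochromatic 3-term AP, so W(2, 3) > 8. Upper bound: a case analysis on any 2-colouring of {1, ..., 9} forces such an AP. Hence W(2, 3) = 9.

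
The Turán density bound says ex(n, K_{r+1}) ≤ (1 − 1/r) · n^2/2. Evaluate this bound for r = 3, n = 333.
Turán density bound = (2/3) · 333^2/2 = 36963

Turán's theorem: ex(n, K_{r+1}) is achieved by the complete r-partite Turán graph T(n, r) with parts as balanced as possible, and is at most (1 − 1/r) · n^2/2. For r = 3, n = 333: the density bound is (2/3) · 110889/2 = 36963. Since 3 ∣ 333, the Turán graph T(333, 3) has parts of equal size 111, and its edge count e(T(333, 3)) = 36963 attains the density bound exactly.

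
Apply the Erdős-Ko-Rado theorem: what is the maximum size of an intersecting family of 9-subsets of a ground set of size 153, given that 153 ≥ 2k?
max |F| = C(152, 8) = 5859727868575

The Erdős-Ko-Rado theorem states: for n ≥ 2k, an intersecting family of k-subsets of an n-element set has size at most C(n − 1, k − 1), with equality for 'star' families {A ⊆ [n] : |A| = k, i ∈ A} (fix an element i). For n = 153, k = 9: C(152, 8) = 5859727868575.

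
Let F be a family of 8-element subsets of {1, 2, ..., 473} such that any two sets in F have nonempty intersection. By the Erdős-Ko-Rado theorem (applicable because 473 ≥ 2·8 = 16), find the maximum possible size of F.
max |F| = C(472, 7) = 990265662876984

Erdős-Ko-Rado (1961): when n ≥ 2k, max |F| = C(n−1, k−1). The bound is attained by the star {A : i ∈ A} for any fixed i ∈ [n]. Here C(473−1, 8−1) = C(472, 7) = 990265662876984.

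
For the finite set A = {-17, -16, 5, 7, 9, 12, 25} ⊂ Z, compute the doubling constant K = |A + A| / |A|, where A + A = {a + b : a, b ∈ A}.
K = |A + A| / |A| = 27/7

Enumerate A + A = {a + b : a, b ∈ A}. With |A| = 7, there are |A|^2 = 49 ordered sum pairs; collecting distinct values, A + A = {-34, -33, -32, -12, -11, -10, -9, -8, -7, -5, -4, 8, 9, 10, 12, 14, 16, 17, 18, 19, 21, 24, 30, 32, 34, 37, 50}, so |A + A| = 27. Thus K = 27/7. For comparison, the minimum possible |A + A| over all 7-element sets is 2·7 − 1 = 13 (so min K = 13/7), attained only by arithmetic progressions.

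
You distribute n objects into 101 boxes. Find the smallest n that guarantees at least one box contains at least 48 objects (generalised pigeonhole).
n = (48 − 1)·101 + 1 = 4748

By the generalised pigeonhole principle, to guarantee some box contains ≥ r objects we need more than (r − 1) · k objects total. Threshold: n = (r − 1) · k + 1. With r = 48 and k = 101: n = 47 · 101 + 1 = 4747 + 1 = 4748. For n = 4747 = 47 · 101, we can put exactly 47 objects in every box, avoiding 48 in any single one — so 4748 is tight.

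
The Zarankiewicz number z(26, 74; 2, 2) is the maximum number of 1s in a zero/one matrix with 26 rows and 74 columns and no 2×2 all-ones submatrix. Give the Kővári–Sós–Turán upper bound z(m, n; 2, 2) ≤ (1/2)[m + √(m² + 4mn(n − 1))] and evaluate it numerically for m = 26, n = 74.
z(26, 74; 2, 2) ≤ (1/2)[26 + √(26² + 4·26·74·73)] = (1/2)[26 + √562484] = 387.9947

Kővári–Sós–Turán: let r_1, ..., r_26 be the row sums and z = Σ r_i the total number of 1s. Each pair of columns can share at most one row with both entries 1 (else a 2×2 all-ones block appears), so Σ_i C(r_i, 2) ≤ C(74, 2) = 2701. By convexity Σ_i C(r_i, 2) ≥ 26·C(z/26, 2) = z(z − 26)/(2·26), giving z² − 26z − 26·74·73 ≤ 0 and hence z ≤ (1/2)[26 + √(676 + 4·140452)] = (1/2)[26 + √562484] ≈ (1/2)(26 + 749.9893) = 387.9947.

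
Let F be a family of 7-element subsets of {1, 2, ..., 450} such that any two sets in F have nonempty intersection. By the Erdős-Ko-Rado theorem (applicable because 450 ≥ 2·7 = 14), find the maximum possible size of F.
max |F| = C(449, 6) = 11004675010336

The Erdős-Ko-Rado theorem states: for n ≥ 2k, an intersecting family of k-subsets of an n-element set has size at most C(n − 1, k − 1), with equality for 'star' families {A ⊆ [n] : |A| = k, i ∈ A} (fix an element i). For n = 450, k = 7: C(449, 6) = 11004675010336.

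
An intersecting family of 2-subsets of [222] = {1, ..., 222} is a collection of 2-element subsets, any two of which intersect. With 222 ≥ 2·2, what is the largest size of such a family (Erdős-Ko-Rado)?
max |F| = C(221, 1) = 221

Erdős-Ko-Rado (1961): when n ≥ 2k, max |F| = C(n−1, k−1). The bound is attained by the star {A : i ∈ A} for any fixed i ∈ [n]. Here C(222−1, 2−1) = C(221, 1) = 221.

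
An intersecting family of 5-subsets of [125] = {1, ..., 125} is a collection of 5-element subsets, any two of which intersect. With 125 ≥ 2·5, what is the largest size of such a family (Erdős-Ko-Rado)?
max |F| = C(124, 4) = 9381251

Erdős-Ko-Rado (1961): when n ≥ 2k, max |F| = C(n−1, k−1). The bound is attained by the star {A : i ∈ A} for any fixed i ∈ [n]. Here C(125−1, 5−1) = C(124, 4) = 9381251.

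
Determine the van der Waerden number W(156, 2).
W(156, 2) = 156 + 1 = 157

A 2-term AP is any pair of integers, so a monochromatic 2-AP exists iff some colour is used at least twice. With 156 colours, the colouring i ↦ i on {1, ..., 156} uses each colour once, avoiding any monochromatic pair, so W(156, 2) > 156. For {1, ..., 157}, pigeonhole forces two integers of the same colour, which form a monochromatic 2-AP. Hence W(156, 2) = 157.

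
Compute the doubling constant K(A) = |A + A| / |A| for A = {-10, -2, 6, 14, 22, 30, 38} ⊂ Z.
K = |A + A| / |A| = 13/7

Enumerate A + A = {a + b : a, b ∈ A}. With |A| = 7, there are |A|^2 = 49 ordered sum pairs; collecting distinct values, A + A = {-20, -12, -4, 4, 12, 20, 28, 36, 44, 52, 60, 68, 76}, so |A + A| = 13. Thus K = 13/7. Here |A + A| = 2|A| − 1 = 13, the minimum possible — so K = 13/7 is minimal, which holds iff A is an arithmetic progression.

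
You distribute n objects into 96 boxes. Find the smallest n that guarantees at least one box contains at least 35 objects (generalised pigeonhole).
n = (35 − 1)·96 + 1 = 3265

By the generalised pigeonhole principle, to guarantee some box contains ≥ r objects we need more than (r − 1) · k objects total. Threshold: n = (r − 1) · k + 1. With r = 35 and k = 96: n = 34 · 96 + 1 = 3264 + 1 = 3265. For n = 3264 = 34 · 96, we can put exactly 34 objects in every box, avoiding 35 in any single one — so 3265 is tight.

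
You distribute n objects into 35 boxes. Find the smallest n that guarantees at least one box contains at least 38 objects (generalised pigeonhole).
n = (38 − 1)·35 + 1 = 1296

By the generalised pigeonhole principle, to guarantee some box contains ≥ r objects we need more than (r − 1) · k objects total. Threshold: n = (r − 1) · k + 1. With r = 38 and k = 35: n = 37 · 35 + 1 = 1295 + 1 = 1296. For n = 1295 = 37 · 35, we can put exactly 37 objects in every box, avoiding 38 in any single one — so 1296 is tight.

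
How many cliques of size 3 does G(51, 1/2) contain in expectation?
E[# K_3] = C(51, 3) · (1/2)^C(3, 2) = 20825 / 2^3 = 2603.125

For each 3-subset S of vertices (there are C(51, 3) = 20825 such S), let X_S = 1 if S induces a K_3 (all C(3, 2) = 3 edges present). Then P(X_S = 1) = (1/2)^3 = 1/8. By linearity of expectation, E[# K_3] = C(51, 3) · (1/2)^3 = 20825 / 8 = 2603.125.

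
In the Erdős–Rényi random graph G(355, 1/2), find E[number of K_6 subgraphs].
E[# K_6] = C(355, 6) · (1/2)^C(6, 2) = 2664352290600 / 2^15 = 333044036325/4096 ≈ 81309579.180908

For each 6-subset S of vertices (there are C(355, 6) = 2664352290600 such S), let X_S = 1 if S induces a K_6 (all C(6, 2) = 15 edges present). Then P(X_S = 1) = (1/2)^15 = 1/32768. By linearity of expectation, E[# K_6] = C(355, 6) · (1/2)^15 = 2664352290600 / 32768 = 333044036325/4096 ≈ 81309579.180908.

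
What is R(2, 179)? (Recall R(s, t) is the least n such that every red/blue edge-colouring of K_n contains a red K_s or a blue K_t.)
R(2, 179) = 179

R(2, k) = k for all k ≥ 2: in a 2-colouring of K_k, either some edge is red (a red K_2) or all edges are blue (a blue K_k). And K_{178} coloured all-blue has no blue K_179, so R(2, 179) > 178. Hence R(2, 179) = 179.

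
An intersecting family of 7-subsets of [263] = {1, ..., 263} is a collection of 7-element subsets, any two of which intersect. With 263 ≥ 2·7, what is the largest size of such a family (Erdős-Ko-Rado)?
max |F| = C(262, 6) = 424067747649

The Erdős-Ko-Rado theorem states: for n ≥ 2k, an intersecting family of k-subsets of an n-element set has size at most C(n − 1, k − 1), with equality for 'star' families {A ⊆ [n] : |A| = k, i ∈ A} (fix an element i). For n = 263, k = 7: C(262, 6) = 424067747649.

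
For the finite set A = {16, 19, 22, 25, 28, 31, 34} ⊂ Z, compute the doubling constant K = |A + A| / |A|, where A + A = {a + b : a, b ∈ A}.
K = |A + A| / |A| = 13/7

Enumerate A + A = {a + b : a, b ∈ A}. With |A| = 7, there are |A|^2 = 49 ordered sum pairs; collecting distinct values, A + A = {32, 35, 38, 41, 44, 47, 50, 53, 56, 59, 62, 65, 68}, so |A + A| = 13. Thus K = 13/7. Here |A + A| = 2|A| − 1 = 13, the minimum possible — so K = 13/7 is minimal, which holds iff A is an arithmetic progression.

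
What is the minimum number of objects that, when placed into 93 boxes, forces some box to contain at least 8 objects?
n = (8 − 1)·93 + 1 = 652

By the generalised pigeonhole principle, to guarantee some box contains ≥ r objects we need more than (r − 1) · k objects total. Threshold: n = (r − 1) · k + 1. With r = 8 and k = 93: n = 7 · 93 + 1 = 651 + 1 = 652. For n = 651 = 7 · 93, we can put exactly 7 objects in every box, avoiding 8 in any single one — so 652 is tight.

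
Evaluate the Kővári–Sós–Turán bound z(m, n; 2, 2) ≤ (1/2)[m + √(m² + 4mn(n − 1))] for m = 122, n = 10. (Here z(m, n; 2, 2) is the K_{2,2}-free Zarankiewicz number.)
z(122, 10; 2, 2) ≤ (1/2)[122 + √(122² + 4·122·10·9)] = (1/2)[122 + √58804] = 182.2477

Kővári–Sós–Turán: let r_1, ..., r_122 be the row sums and z = Σ r_i the total number of 1s. Each pair of columns can share at most one row with both entries 1 (else a 2×2 all-ones block appears), so Σ_i C(r_i, 2) ≤ C(10, 2) = 45. By convexity Σ_i C(r_i, 2) ≥ 122·C(z/122, 2) = z(z − 122)/(2·122), giving z² − 122z − 122·10·9 ≤ 0 and hence z ≤ (1/2)[122 + √(14884 + 4·10980)] = (1/2)[122 + √58804] ≈ (1/2)(122 + 242.4954) = 182.2477.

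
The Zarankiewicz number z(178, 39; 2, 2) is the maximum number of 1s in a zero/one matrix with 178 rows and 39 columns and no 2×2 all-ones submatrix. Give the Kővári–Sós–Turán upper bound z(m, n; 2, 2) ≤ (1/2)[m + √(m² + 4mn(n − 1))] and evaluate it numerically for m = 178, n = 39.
z(178, 39; 2, 2) ≤ (1/2)[178 + √(178² + 4·178·39·38)] = (1/2)[178 + √1086868] = 610.2648

Kővári–Sós–Turán: let r_1, ..., r_178 be the row sums and z = Σ r_i the total number of 1s. Each pair of columns can share at most one row with both entries 1 (else a 2×2 all-ones block appears), so Σ_i C(r_i, 2) ≤ C(39, 2) = 741. By convexity Σ_i C(r_i, 2) ≥ 178·C(z/178, 2) = z(z − 178)/(2·178), giving z² − 178z − 178·39·38 ≤ 0 and hence z ≤ (1/2)[178 + √(31684 + 4·263796)] = (1/2)[178 + √1086868] ≈ (1/2)(178 + 1042.5296) = 610.2648.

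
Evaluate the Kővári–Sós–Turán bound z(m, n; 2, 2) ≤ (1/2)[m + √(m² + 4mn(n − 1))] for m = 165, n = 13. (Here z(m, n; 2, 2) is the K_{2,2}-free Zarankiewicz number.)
z(165, 13; 2, 2) ≤ (1/2)[165 + √(165² + 4·165·13·12)] = (1/2)[165 + √130185] = 262.9058

Kővári–Sós–Turán: let r_1, ..., r_165 be the row sums and z = Σ r_i the total number of 1s. Each pair of columns can share at most one row with both entries 1 (else a 2×2 all-ones block appears), so Σ_i C(r_i, 2) ≤ C(13, 2) = 78. By convexity Σ_i C(r_i, 2) ≥ 165·C(z/165, 2) = z(z − 165)/(2·165), giving z² − 165z − 165·13·12 ≤ 0 and hence z ≤ (1/2)[165 + √(27225 + 4·25740)] = (1/2)[165 + √130185] ≈ (1/2)(165 + 360.8116) = 262.9058.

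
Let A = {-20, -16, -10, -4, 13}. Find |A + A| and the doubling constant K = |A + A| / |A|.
K = |A + A| / |A| = 14/5

Enumerate A + A = {a + b : a, b ∈ A}. With |A| = 5, there are |A|^2 = 25 ordered sum pairs; collecting distinct values, A + A = {-40, -36, -32, -30, -26, -24, -20, -14, -8, -7, -3, 3, 9, 26}, so |A + A| = 14. Thus K = 14/5. For comparison, the minimum possible |A + A| over all 5-element sets is 2·5 − 1 = 9 (so min K = 9/5), attained only by arithmetic progressions.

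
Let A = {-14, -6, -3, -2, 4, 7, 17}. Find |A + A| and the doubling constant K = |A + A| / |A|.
K = |A + A| / |A| = 25/7

Enumerate A + A = {a + b : a, b ∈ A}. With |A| = 7, there are |A|^2 = 49 ordered sum pairs; collecting distinct values, A + A = {-28, -20, -17, -16, -12, -10, -9, -8, -7, -6, -5, -4, -2, 1, 2, 3, 4, 5, 8, 11, 14, 15, 21, 24, 34}, so |A + A| = 25. Thus K = 25/7. For comparison, the minimum possible |A + A| over all 7-element sets is 2·7 − 1 = 13 (so min K = 13/7), attained only by arithmetic progressions.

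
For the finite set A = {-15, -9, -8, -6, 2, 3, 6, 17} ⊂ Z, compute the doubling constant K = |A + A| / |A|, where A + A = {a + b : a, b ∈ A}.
K = |A + A| / |A| = 31/8

Enumerate A + A = {a + b : a, b ∈ A}. With |A| = 8, there are |A|^2 = 64 ordered sum pairs; collecting distinct values, A + A = {-30, -24, -23, -21, -18, -17, -16, -15, -14, -13, -12, -9, -7, -6, -5, -4, -3, -2, 0, 2, 4, 5, 6, 8, 9, 11, 12, 19, 20, 23, 34}, so |A + A| = 31. Thus K = 31/8. For comparison, the minimum possible |A + A| over all 8-element sets is 2·8 − 1 = 15 (so min K = 15/8), attained only by arithmetic progressions.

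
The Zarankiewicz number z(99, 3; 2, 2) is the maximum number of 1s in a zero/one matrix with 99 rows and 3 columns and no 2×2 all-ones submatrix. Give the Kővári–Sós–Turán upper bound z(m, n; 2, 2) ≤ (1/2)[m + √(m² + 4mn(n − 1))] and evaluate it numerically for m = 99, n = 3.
z(99, 3; 2, 2) ≤ (1/2)[99 + √(99² + 4·99·3·2)] = (1/2)[99 + √12177] = 104.6747

Kővári–Sós–Turán: let r_1, ..., r_99 be the row sums and z = Σ r_i the total number of 1s. Each pair of columns can share at most one row with both entries 1 (else a 2×2 all-ones block appears), so Σ_i C(r_i, 2) ≤ C(3, 2) = 3. By convexity Σ_i C(r_i, 2) ≥ 99·C(z/99, 2) = z(z − 99)/(2·99), giving z² − 99z − 99·3·2 ≤ 0 and hence z ≤ (1/2)[99 + √(9801 + 4·594)] = (1/2)[99 + √12177] ≈ (1/2)(99 + 110.3494) = 104.6747.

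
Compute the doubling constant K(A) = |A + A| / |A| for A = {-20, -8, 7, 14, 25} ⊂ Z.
K = |A + A| / |A| = 15/5 = 3

Enumerate A + A = {a + b : a, b ∈ A}. With |A| = 5, there are |A|^2 = 25 ordered sum pairs; collecting distinct values, A + A = {-40, -28, -16, -13, -6, -1, 5, 6, 14, 17, 21, 28, 32, 39, 50}, so |A + A| = 15. Thus K = 15/5 = 3. For comparison, the minimum possible |A + A| over all 5-element sets is 2·5 − 1 = 9 (so min K = 9/5), attained only by arithmetic progressions.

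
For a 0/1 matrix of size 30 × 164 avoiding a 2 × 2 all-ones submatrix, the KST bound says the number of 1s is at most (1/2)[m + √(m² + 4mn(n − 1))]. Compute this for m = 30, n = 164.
z(30, 164; 2, 2) ≤ (1/2)[30 + √(30² + 4·30·164·163)] = (1/2)[30 + √3208740] = 910.6478

Kővári–Sós–Turán: let r_1, ..., r_30 be the row sums and z = Σ r_i the total number of 1s. Each pair of columns can share at most one row with both entries 1 (else a 2×2 all-ones block appears), so Σ_i C(r_i, 2) ≤ C(164, 2) = 13366. By convexity Σ_i C(r_i, 2) ≥ 30·C(z/30, 2) = z(z − 30)/(2·30), giving z² − 30z − 30·164·163 ≤ 0 and hence z ≤ (1/2)[30 + √(900 + 4·801960)] = (1/2)[30 + √3208740] ≈ (1/2)(30 + 1791.2956) = 910.6478.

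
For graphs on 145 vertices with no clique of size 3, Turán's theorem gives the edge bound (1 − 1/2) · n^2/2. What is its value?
Turán density bound = (1/2) · 145^2/2 = 21025/4 ≈ 5256.25

Turán's theorem: ex(n, K_{r+1}) is achieved by the complete r-partite Turán graph T(n, r) with parts as balanced as possible, and is at most (1 − 1/r) · n^2/2. For r = 2, n = 145: the density bound is (1/2) · 21025/2 = 21025/4 ≈ 5256.25. The integer-valued extremum is e(T(145, 2)) = 5256, which is strictly less than the density bound 21025/4 since 2 ∤ 145 (the parts of T(145, 2) cannot all be equal).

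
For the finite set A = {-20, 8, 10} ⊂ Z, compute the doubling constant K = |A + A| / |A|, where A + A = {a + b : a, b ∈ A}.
K = |A + A| / |A| = 6/3 = 2

Enumerate A + A = {a + b : a, b ∈ A}. With |A| = 3, there are |A|^2 = 9 ordered sum pairs; collecting distinct values, A + A = {-40, -12, -10, 16, 18, 20}, so |A + A| = 6. Thus K = 6/3 = 2. For comparison, the minimum possible |A + A| over all 3-element sets is 2·3 − 1 = 5 (so min K = 5/3), attained only by arithmetic progressions.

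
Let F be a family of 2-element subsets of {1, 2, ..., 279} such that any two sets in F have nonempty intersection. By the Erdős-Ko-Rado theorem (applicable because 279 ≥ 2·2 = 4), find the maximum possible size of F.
max |F| = C(278, 1) = 278

Erdős-Ko-Rado (1961): when n ≥ 2k, max |F| = C(n−1, k−1). The bound is attained by the star {A : i ∈ A} for any fixed i ∈ [n]. Here C(279−1, 2−1) = C(278, 1) = 278.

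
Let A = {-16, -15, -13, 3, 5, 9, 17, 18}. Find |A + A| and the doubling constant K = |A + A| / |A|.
K = |A + A| / |A| = 34/8 = 17/4

Enumerate A + A = {a + b : a, b ∈ A}. With |A| = 8, there are |A|^2 = 64 ordered sum pairs; collecting distinct values, A + A = {-32, -31, -30, -29, -28, -26, -13, -12, -11, -10, -8, -7, -6, -4, 1, 2, 3, 4, 5, 6, 8, 10, 12, 14, 18, 20, 21, 22, 23, 26, 27, 34, 35, 36}, so |A + A| = 34. Thus K = 34/8 = 17/4. For comparison, the minimum possible |A + A| over all 8-element sets is 2·8 − 1 = 15 (so min K = 15/8), attained only by arithmetic progressions.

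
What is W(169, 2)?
W(169, 2) = 169 + 1 = 170

A 2-term AP is any pair of integers, so a monochromatic 2-AP exists iff some colour is used at least twice. With 169 colours, the colouring i ↦ i on {1, ..., 169} uses each colour once, avoiding any monochromatic pair, so W(169, 2) > 169. For {1, ..., 170}, pigeonhole forces two integers of the same colour, which form a monochromatic 2-AP. Hence W(169, 2) = 170.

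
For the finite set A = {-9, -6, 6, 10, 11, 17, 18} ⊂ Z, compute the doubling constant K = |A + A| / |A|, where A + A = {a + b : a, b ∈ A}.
K = |A + A| / |A| = 26/7

Enumerate A + A = {a + b : a, b ∈ A}. With |A| = 7, there are |A|^2 = 49 ordered sum pairs; collecting distinct values, A + A = {-18, -15, -12, -3, 0, 1, 2, 4, 5, 8, 9, 11, 12, 16, 17, 20, 21, 22, 23, 24, 27, 28, 29, 34, 35, 36}, so |A + A| = 26. Thus K = 26/7. For comparison, the minimum possible |A + A| over all 7-element sets is 2·7 − 1 = 13 (so min K = 13/7), attained only by arithmetic progressions.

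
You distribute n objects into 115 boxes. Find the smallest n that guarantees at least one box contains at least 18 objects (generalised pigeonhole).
n = (18 − 1)·115 + 1 = 1956

By the generalised pigeonhole principle, to guarantee some box contains ≥ r objects we need more than (r − 1) · k objects total. Threshold: n = (r − 1) · k + 1. With r = 18 and k = 115: n = 17 · 115 + 1 = 1955 + 1 = 1956. For n = 1955 = 17 · 115, we can put exactly 17 objects in every box, avoiding 18 in any single one — so 1956 is tight.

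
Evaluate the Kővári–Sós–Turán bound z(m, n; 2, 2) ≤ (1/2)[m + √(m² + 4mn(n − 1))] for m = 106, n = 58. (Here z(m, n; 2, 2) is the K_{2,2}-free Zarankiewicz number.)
z(106, 58; 2, 2) ≤ (1/2)[106 + √(106² + 4·106·58·57)] = (1/2)[106 + √1412980] = 647.3442

Kővári–Sós–Turán: let r_1, ..., r_106 be the row sums and z = Σ r_i the total number of 1s. Each pair of columns can share at most one row with both entries 1 (else a 2×2 all-ones block appears), so Σ_i C(r_i, 2) ≤ C(58, 2) = 1653. By convexity Σ_i C(r_i, 2) ≥ 106·C(z/106, 2) = z(z − 106)/(2·106), giving z² − 106z − 106·58·57 ≤ 0 and hence z ≤ (1/2)[106 + √(11236 + 4·350436)] = (1/2)[106 + √1412980] ≈ (1/2)(106 + 1188.6884) = 647.3442.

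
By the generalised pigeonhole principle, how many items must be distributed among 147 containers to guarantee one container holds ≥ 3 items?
n = (3 − 1)·147 + 1 = 295

By the generalised pigeonhole principle, to guarantee some box contains ≥ r objects we need more than (r − 1) · k objects total. Threshold: n = (r − 1) · k + 1. With r = 3 and k = 147: n = 2 · 147 + 1 = 294 + 1 = 295. For n = 294 = 2 · 147, we can put exactly 2 objects in every box, avoiding 3 in any single one — so 295 is tight.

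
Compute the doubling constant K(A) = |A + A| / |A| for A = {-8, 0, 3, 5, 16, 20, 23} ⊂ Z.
K = |A + A| / |A| = 26/7

Enumerate A + A = {a + b : a, b ∈ A}. With |A| = 7, there are |A|^2 = 49 ordered sum pairs; collecting distinct values, A + A = {-16, -8, -5, -3, 0, 3, 5, 6, 8, 10, 12, 15, 16, 19, 20, 21, 23, 25, 26, 28, 32, 36, 39, 40, 43, 46}, so |A + A| = 26. Thus K = 26/7. For comparison, the minimum possible |A + A| over all 7-element sets is 2·7 − 1 = 13 (so min K = 13/7), attained only by arithmetic progressions.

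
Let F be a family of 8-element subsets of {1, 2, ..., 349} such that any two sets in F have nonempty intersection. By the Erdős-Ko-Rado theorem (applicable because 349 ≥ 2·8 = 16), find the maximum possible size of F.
max |F| = C(348, 7) = 115412286408552

Erdős-Ko-Rado (1961): when n ≥ 2k, max |F| = C(n−1, k−1). The bound is attained by the star {A : i ∈ A} for any fixed i ∈ [n]. Here C(349−1, 8−1) = C(348, 7) = 115412286408552.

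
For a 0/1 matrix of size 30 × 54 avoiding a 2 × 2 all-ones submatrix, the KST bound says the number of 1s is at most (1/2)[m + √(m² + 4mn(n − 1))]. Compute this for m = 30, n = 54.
z(30, 54; 2, 2) ≤ (1/2)[30 + √(30² + 4·30·54·53)] = (1/2)[30 + √344340] = 308.4025

Kővári–Sós–Turán: let r_1, ..., r_30 be the row sums and z = Σ r_i the total number of 1s. Each pair of columns can share at most one row with both entries 1 (else a 2×2 all-ones block appears), so Σ_i C(r_i, 2) ≤ C(54, 2) = 1431. By convexity Σ_i C(r_i, 2) ≥ 30·C(z/30, 2) = z(z − 30)/(2·30), giving z² − 30z − 30·54·53 ≤ 0 and hence z ≤ (1/2)[30 + √(900 + 4·85860)] = (1/2)[30 + √344340] ≈ (1/2)(30 + 586.8049) = 308.4025.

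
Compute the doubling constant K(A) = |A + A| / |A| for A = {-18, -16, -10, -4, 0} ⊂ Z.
K = |A + A| / |A| = 14/5

Enumerate A + A = {a + b : a, b ∈ A}. With |A| = 5, there are |A|^2 = 25 ordered sum pairs; collecting distinct values, A + A = {-36, -34, -32, -28, -26, -22, -20, -18, -16, -14, -10, -8, -4, 0}, so |A + A| = 14. Thus K = 14/5. For comparison, the minimum possible |A + A| over all 5-element sets is 2·5 − 1 = 9 (so min K = 9/5), attained only by arithmetic progressions.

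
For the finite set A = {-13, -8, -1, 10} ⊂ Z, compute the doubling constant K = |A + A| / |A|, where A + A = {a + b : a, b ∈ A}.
K = |A + A| / |A| = 10/4 = 5/2

Enumerate A + A = {a + b : a, b ∈ A}. With |A| = 4, there are |A|^2 = 16 ordered sum pairs; collecting distinct values, A + A = {-26, -21, -16, -14, -9, -3, -2, 2, 9, 20}, so |A + A| = 10. Thus K = 10/4 = 5/2. For comparison, the minimum possible |A + A| over all 4-element sets is 2·4 − 1 = 7 (so min K = 7/4), attained only by arithmetic progressions.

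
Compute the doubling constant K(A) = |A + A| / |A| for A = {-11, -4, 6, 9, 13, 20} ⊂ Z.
K = |A + A| / |A| = 18/6 = 3

Enumerate A + A = {a + b : a, b ∈ A}. With |A| = 6, there are |A|^2 = 36 ordered sum pairs; collecting distinct values, A + A = {-22, -15, -8, -5, -2, 2, 5, 9, 12, 15, 16, 18, 19, 22, 26, 29, 33, 40}, so |A + A| = 18. Thus K = 18/6 = 3. For comparison, the minimum possible |A + A| over all 6-element sets is 2·6 − 1 = 11 (so min K = 11/6), attained only by arithmetic progressions.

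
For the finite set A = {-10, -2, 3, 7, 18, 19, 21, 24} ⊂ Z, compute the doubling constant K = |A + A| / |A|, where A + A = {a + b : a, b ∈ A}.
K = |A + A| / |A| = 33/8

Enumerate A + A = {a + b : a, b ∈ A}. With |A| = 8, there are |A|^2 = 64 ordered sum pairs; collecting distinct values, A + A = {-20, -12, -7, -4, -3, 1, 5, 6, 8, 9, 10, 11, 14, 16, 17, 19, 21, 22, 24, 25, 26, 27, 28, 31, 36, 37, 38, 39, 40, 42, 43, 45, 48}, so |A + A| = 33. Thus K = 33/8. For comparison, the minimum possible |A + A| over all 8-element sets is 2·8 − 1 = 15 (so min K = 15/8), attained only by arithmetic progressions.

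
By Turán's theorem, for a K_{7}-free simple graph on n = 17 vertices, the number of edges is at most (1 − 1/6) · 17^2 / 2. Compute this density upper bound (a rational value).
Turán density bound = (5/6) · 17^2/2 = 1445/12 ≈ 120.4167

Turán's theorem: ex(n, K_{r+1}) is achieved by the complete r-partite Turán graph T(n, r) with parts as balanced as possible, and is at most (1 − 1/r) · n^2/2. For r = 6, n = 17: the density bound is (5/6) · 289/2 = 1445/12 ≈ 120.4167. The integer-valued extremum is e(T(17, 6)) = 120, which is strictly less than the density bound 1445/12 since 6 ∤ 17 (the parts of T(17, 6) cannot all be equal).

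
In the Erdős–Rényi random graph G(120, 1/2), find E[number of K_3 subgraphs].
E[# K_3] = C(120, 3) · (1/2)^C(3, 2) = 280840 / 2^3 = 35105

For each 3-subset S of vertices (there are C(120, 3) = 280840 such S), let X_S = 1 if S induces a K_3 (all C(3, 2) = 3 edges present). Then P(X_S = 1) = (1/2)^3 = 1/8. By linearity of expectation, E[# K_3] = C(120, 3) · (1/2)^3 = 280840 / 8 = 35105.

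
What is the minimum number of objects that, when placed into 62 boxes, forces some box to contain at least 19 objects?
n = (19 − 1)·62 + 1 = 1117

By the generalised pigeonhole principle, to guarantee some box contains ≥ r objects we need more than (r − 1) · k objects total. Threshold: n = (r − 1) · k + 1. With r = 19 and k = 62: n = 18 · 62 + 1 = 1116 + 1 = 1117. For n = 1116 = 18 · 62, we can put exactly 18 objects in every box, avoiding 19 in any single one — so 1117 is tight.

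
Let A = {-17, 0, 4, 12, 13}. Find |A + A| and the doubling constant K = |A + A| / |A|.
K = |A + A| / |A| = 15/5 = 3

Enumerate A + A = {a + b : a, b ∈ A}. With |A| = 5, there are |A|^2 = 25 ordered sum pairs; collecting distinct values, A + A = {-34, -17, -13, -5, -4, 0, 4, 8, 12, 13, 16, 17, 24, 25, 26}, so |A + A| = 15. Thus K = 15/5 = 3. For comparison, the minimum possible |A + A| over all 5-element sets is 2·5 − 1 = 9 (so min K = 9/5), attained only by arithmetic progressions.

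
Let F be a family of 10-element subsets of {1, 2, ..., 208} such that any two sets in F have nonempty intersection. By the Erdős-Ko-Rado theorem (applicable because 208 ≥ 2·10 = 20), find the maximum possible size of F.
max |F| = C(207, 9) = 1612074462797525

Erdős-Ko-Rado (1961): when n ≥ 2k, max |F| = C(n−1, k−1). The bound is attained by the star {A : i ∈ A} for any fixed i ∈ [n]. Here C(208−1, 10−1) = C(207, 9) = 1612074462797525.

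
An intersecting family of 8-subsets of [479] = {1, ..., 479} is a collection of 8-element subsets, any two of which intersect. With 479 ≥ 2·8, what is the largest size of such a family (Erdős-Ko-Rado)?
max |F| = C(478, 7) = 1082424920996760

The Erdős-Ko-Rado theorem states: for n ≥ 2k, an intersecting family of k-subsets of an n-element set has size at most C(n − 1, k − 1), with equality for 'star' families {A ⊆ [n] : |A| = k, i ∈ A} (fix an element i). For n = 479, k = 8: C(478, 7) = 1082424920996760.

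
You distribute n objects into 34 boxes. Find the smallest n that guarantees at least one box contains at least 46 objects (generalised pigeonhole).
n = (46 − 1)·34 + 1 = 1531

By the generalised pigeonhole principle, to guarantee some box contains ≥ r objects we need more than (r − 1) · k objects total. Threshold: n = (r − 1) · k + 1. With r = 46 and k = 34: n = 45 · 34 + 1 = 1530 + 1 = 1531. For n = 1530 = 45 · 34, we can put exactly 45 objects in every box, avoiding 46 in any single one — so 1531 is tight.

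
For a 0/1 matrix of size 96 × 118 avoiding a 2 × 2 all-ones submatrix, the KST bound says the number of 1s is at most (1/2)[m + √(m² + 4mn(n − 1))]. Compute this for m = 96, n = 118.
z(96, 118; 2, 2) ≤ (1/2)[96 + √(96² + 4·96·118·117)] = (1/2)[96 + √5310720] = 1200.25

Kővári–Sós–Turán: let r_1, ..., r_96 be the row sums and z = Σ r_i the total number of 1s. Each pair of columns can share at most one row with both entries 1 (else a 2×2 all-ones block appears), so Σ_i C(r_i, 2) ≤ C(118, 2) = 6903. By convexity Σ_i C(r_i, 2) ≥ 96·C(z/96, 2) = z(z − 96)/(2·96), giving z² − 96z − 96·118·117 ≤ 0 and hence z ≤ (1/2)[96 + √(9216 + 4·1325376)] = (1/2)[96 + √5310720] ≈ (1/2)(96 + 2304.4999) = 1200.25.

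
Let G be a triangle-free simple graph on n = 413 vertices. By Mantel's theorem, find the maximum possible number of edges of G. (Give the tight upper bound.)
ex(413, K_3) = ⌊413^2/4⌋ = 42642

Mantel (1907): a triangle-free graph on n vertices has at most ⌊n^2/4⌋ edges, with equality for the complete bipartite graph K_{⌊n/2⌋, ⌈n/2⌉}. For n = 413: ⌊413^2/4⌋ = ⌊170569/4⌋ = 42642. The extremal graph is K_{206, 207}, which has 206·207 = 42642 edges.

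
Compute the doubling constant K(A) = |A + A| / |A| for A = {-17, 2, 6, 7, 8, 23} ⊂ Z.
K = |A + A| / |A| = 20/6 = 10/3

Enumerate A + A = {a + b : a, b ∈ A}. With |A| = 6, there are |A|^2 = 36 ordered sum pairs; collecting distinct values, A + A = {-34, -15, -11, -10, -9, 4, 6, 8, 9, 10, 12, 13, 14, 15, 16, 25, 29, 30, 31, 46}, so |A + A| = 20. Thus K = 20/6 = 10/3. For comparison, the minimum possible |A + A| over all 6-element sets is 2·6 − 1 = 11 (so min K = 11/6), attained only by arithmetic progressions.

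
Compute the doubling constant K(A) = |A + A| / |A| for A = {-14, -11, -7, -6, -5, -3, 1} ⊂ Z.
K = |A + A| / |A| = 21/7 = 3

Enumerate A + A = {a + b : a, b ∈ A}. With |A| = 7, there are |A|^2 = 49 ordered sum pairs; collecting distinct values, A + A = {-28, -25, -22, -21, -20, -19, -18, -17, -16, -14, -13, -12, -11, -10, -9, -8, -6, -5, -4, -2, 2}, so |A + A| = 21. Thus K = 21/7 = 3. For comparison, the minimum possible |A + A| over all 7-element sets is 2·7 − 1 = 13 (so min K = 13/7), attained only by arithmetic progressions.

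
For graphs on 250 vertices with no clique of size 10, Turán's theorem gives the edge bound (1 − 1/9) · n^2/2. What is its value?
Turán density bound = (8/9) · 250^2/2 = 250000/9 ≈ 27777.7778

Turán's theorem: ex(n, K_{r+1}) is achieved by the complete r-partite Turán graph T(n, r) with parts as balanced as possible, and is at most (1 − 1/r) · n^2/2. For r = 9, n = 250: the density bound is (8/9) · 62500/2 = 250000/9 ≈ 27777.7778. The integer-valued extremum is e(T(250, 9)) = 27777, which is strictly less than the density bound 250000/9 since 9 ∤ 250 (the parts of T(250, 9) cannot all be equal).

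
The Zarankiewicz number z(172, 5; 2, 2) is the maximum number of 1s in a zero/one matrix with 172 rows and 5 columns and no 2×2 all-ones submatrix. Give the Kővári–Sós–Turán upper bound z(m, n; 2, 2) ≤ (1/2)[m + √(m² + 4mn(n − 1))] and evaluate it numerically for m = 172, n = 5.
z(172, 5; 2, 2) ≤ (1/2)[172 + √(172² + 4·172·5·4)] = (1/2)[172 + √43344] = 190.0961

Kővári–Sós–Turán: let r_1, ..., r_172 be the row sums and z = Σ r_i the total number of 1s. Each pair of columns can share at most one row with both entries 1 (else a 2×2 all-ones block appears), so Σ_i C(r_i, 2) ≤ C(5, 2) = 10. By convexity Σ_i C(r_i, 2) ≥ 172·C(z/172, 2) = z(z − 172)/(2·172), giving z² − 172z − 172·5·4 ≤ 0 and hence z ≤ (1/2)[172 + √(29584 + 4·3440)] = (1/2)[172 + √43344] ≈ (1/2)(172 + 208.1922) = 190.0961.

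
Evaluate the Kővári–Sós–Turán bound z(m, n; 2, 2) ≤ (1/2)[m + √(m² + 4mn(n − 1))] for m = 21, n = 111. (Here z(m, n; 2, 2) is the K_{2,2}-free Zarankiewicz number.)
z(21, 111; 2, 2) ≤ (1/2)[21 + √(21² + 4·21·111·110)] = (1/2)[21 + √1026081] = 516.9783

Kővári–Sós–Turán: let r_1, ..., r_21 be the row sums and z = Σ r_i the total number of 1s. Each pair of columns can share at most one row with both entries 1 (else a 2×2 all-ones block appears), so Σ_i C(r_i, 2) ≤ C(111, 2) = 6105. By convexity Σ_i C(r_i, 2) ≥ 21·C(z/21, 2) = z(z − 21)/(2·21), giving z² − 21z − 21·111·110 ≤ 0 and hence z ≤ (1/2)[21 + √(441 + 4·256410)] = (1/2)[21 + √1026081] ≈ (1/2)(21 + 1012.9566) = 516.9783.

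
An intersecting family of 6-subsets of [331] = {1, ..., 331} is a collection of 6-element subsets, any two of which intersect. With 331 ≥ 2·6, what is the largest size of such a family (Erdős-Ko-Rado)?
max |F| = C(330, 5) = 31634996316

Erdős-Ko-Rado (1961): when n ≥ 2k, max |F| = C(n−1, k−1). The bound is attained by the star {A : i ∈ A} for any fixed i ∈ [n]. Here C(331−1, 6−1) = C(330, 5) = 31634996316.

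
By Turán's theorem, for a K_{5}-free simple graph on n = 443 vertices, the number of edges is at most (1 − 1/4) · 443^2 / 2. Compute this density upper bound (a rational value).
Turán density bound = (3/4) · 443^2/2 = 588747/8 ≈ 73593.375

Turán's theorem: ex(n, K_{r+1}) is achieved by the complete r-partite Turán graph T(n, r) with parts as balanced as possible, and is at most (1 − 1/r) · n^2/2. For r = 4, n = 443: the density bound is (3/4) · 196249/2 = 588747/8 ≈ 73593.375. The integer-valued extremum is e(T(443, 4)) = 73593, which is strictly less than the density bound 588747/8 since 4 ∤ 443 (the parts of T(443, 4) cannot all be equal).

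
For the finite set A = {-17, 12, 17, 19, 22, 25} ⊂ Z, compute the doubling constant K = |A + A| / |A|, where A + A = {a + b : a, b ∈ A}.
K = |A + A| / |A| = 19/6

Enumerate A + A = {a + b : a, b ∈ A}. With |A| = 6, there are |A|^2 = 36 ordered sum pairs; collecting distinct values, A + A = {-34, -5, 0, 2, 5, 8, 24, 29, 31, 34, 36, 37, 38, 39, 41, 42, 44, 47, 50}, so |A + A| = 19. Thus K = 19/6. For comparison, the minimum possible |A + A| over all 6-element sets is 2·6 − 1 = 11 (so min K = 11/6), attained only by arithmetic progressions.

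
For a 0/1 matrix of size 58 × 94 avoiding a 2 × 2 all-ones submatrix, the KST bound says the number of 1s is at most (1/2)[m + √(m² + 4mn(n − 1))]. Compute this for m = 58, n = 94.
z(58, 94; 2, 2) ≤ (1/2)[58 + √(58² + 4·58·94·93)] = (1/2)[58 + √2031508] = 741.6549

Kővári–Sós–Turán: let r_1, ..., r_58 be the row sums and z = Σ r_i the total number of 1s. Each pair of columns can share at most one row with both entries 1 (else a 2×2 all-ones block appears), so Σ_i C(r_i, 2) ≤ C(94, 2) = 4371. By convexity Σ_i C(r_i, 2) ≥ 58·C(z/58, 2) = z(z − 58)/(2·58), giving z² − 58z − 58·94·93 ≤ 0 and hence z ≤ (1/2)[58 + √(3364 + 4·507036)] = (1/2)[58 + √2031508] ≈ (1/2)(58 + 1425.3098) = 741.6549.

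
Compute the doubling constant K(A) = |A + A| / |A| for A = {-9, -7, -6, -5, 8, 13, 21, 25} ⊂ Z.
K = |A + A| / |A| = 32/8 = 4

Enumerate A + A = {a + b : a, b ∈ A}. With |A| = 8, there are |A|^2 = 64 ordered sum pairs; collecting distinct values, A + A = {-18, -16, -15, -14, -13, -12, -11, -10, -1, 1, 2, 3, 4, 6, 7, 8, 12, 14, 15, 16, 18, 19, 20, 21, 26, 29, 33, 34, 38, 42, 46, 50}, so |A + A| = 32. Thus K = 32/8 = 4. For comparison, the minimum possible |A + A| over all 8-element sets is 2·8 − 1 = 15 (so min K = 15/8), attained only by arithmetic progressions.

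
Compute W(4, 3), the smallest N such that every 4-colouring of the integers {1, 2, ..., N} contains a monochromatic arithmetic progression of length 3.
W(4, 3) = 76

W(4, 3) = 76. The lower bound W(4, 3) > 75 comes from an explicit good 4-colouring of [1, 75]; the upper bound W(4, 3) ≤ 76 was verified by exhaustive search over 4-colourings of [1, 76].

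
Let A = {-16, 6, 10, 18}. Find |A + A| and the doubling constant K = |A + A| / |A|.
K = |A + A| / |A| = 10/4 = 5/2

Enumerate A + A = {a + b : a, b ∈ A}. With |A| = 4, there are |A|^2 = 16 ordered sum pairs; collecting distinct values, A + A = {-32, -10, -6, 2, 12, 16, 20, 24, 28, 36}, so |A + A| = 10. Thus K = 10/4 = 5/2. For comparison, the minimum possible |A + A| over all 4-element sets is 2·4 − 1 = 7 (so min K = 7/4), attained only by arithmetic progressions.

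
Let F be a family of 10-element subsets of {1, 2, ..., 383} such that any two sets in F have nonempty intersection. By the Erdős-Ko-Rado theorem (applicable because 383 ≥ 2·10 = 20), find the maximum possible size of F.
max |F| = C(382, 9) = 434082199695465750

Erdős-Ko-Rado (1961): when n ≥ 2k, max |F| = C(n−1, k−1). The bound is attained by the star {A : i ∈ A} for any fixed i ∈ [n]. Here C(383−1, 10−1) = C(382, 9) = 434082199695465750.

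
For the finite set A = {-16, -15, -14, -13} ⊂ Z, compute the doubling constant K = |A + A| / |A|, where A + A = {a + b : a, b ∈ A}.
K = |A + A| / |A| = 7/4

Enumerate A + A = {a + b : a, b ∈ A}. With |A| = 4, there are |A|^2 = 16 ordered sum pairs; collecting distinct values, A + A = {-32, -31, -30, -29, -28, -27, -26}, so |A + A| = 7. Thus K = 7/4. Here |A + A| = 2|A| − 1 = 7, the minimum possible — so K = 7/4 is minimal, which holds iff A is an arithmetic progression.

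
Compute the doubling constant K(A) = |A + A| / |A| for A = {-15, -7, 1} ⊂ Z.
K = |A + A| / |A| = 5/3

Enumerate A + A = {a + b : a, b ∈ A}. With |A| = 3, there are |A|^2 = 9 ordered sum pairs; collecting distinct values, A + A = {-30, -22, -14, -6, 2}, so |A + A| = 5. Thus K = 5/3. Here |A + A| = 2|A| − 1 = 5, the minimum possible — so K = 5/3 is minimal, which holds iff A is an arithmetic progression.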